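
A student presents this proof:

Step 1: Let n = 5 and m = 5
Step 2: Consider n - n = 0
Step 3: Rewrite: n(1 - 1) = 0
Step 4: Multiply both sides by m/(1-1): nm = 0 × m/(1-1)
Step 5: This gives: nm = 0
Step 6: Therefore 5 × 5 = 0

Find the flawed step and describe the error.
Step 4: Multiply both sides by m/(1-1): nm = 0 × m/(1-1)

Step 4 multiplies both sides by m/(1-1). However, 1-1 = 0, so this is multiplication by m/0, which is undefined. We cannot multiply by an undefined expression.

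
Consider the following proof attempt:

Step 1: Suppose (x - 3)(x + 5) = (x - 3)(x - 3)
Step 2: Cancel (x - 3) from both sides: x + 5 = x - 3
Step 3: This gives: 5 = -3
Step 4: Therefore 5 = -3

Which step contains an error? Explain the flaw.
Step 2: Cancel (x - 3) from both sides: x + 5 = x - 3

Step 2 cancels (x - 3) from both sides. This is only valid if (x - 3) ≠ 0, i.e., x ≠ 3. When x = 3, both sides equal zero regardless of the other factors. The correct approach requires considering x = 3 as a separate case.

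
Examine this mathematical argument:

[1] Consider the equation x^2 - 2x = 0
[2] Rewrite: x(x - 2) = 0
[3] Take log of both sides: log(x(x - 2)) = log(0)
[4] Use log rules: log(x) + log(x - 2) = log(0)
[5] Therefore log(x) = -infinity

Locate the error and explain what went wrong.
Step 3: Take log of both sides: log(x(x - 2)) = log(0)

Step 3 takes the logarithm of both sides, resulting in log(0) on the right side. The logarithm is only defined for positive numbers; log(0) is undefined (approaches negative infinity). This operation is invalid.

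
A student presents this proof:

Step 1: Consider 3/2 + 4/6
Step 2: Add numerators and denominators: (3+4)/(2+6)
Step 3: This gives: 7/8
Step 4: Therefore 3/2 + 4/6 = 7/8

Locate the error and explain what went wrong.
Step 2: Add numerators and denominators: (3+4)/(2+6)

Step 2 incorrectly adds fractions by separately adding numerators and denominators. This is wrong. The correct method requires a common denominator: 3/2 + 4/6 = (3×6 + 4×2)/(2×6) = 26/12 = 13/6. The method used gives 7/8, which is different.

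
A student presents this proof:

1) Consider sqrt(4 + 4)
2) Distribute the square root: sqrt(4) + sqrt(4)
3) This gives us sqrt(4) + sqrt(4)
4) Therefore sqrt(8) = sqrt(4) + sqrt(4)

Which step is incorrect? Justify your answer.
Step 2: Distribute the square root: sqrt(4) + sqrt(4)

Step 2 incorrectly 'distributes' the square root over addition. The square root function does not distribute: sqrt(a + b) ≠ sqrt(a) + sqrt(b). In fact, sqrt(4 + 4) = sqrt(8) ≈ 2.8284, while sqrt(4) + sqrt(4) ≈ 4.0000.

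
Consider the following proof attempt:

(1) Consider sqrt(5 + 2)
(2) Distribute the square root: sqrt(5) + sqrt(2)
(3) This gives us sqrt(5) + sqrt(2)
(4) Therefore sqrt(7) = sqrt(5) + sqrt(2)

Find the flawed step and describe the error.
Step 2: Distribute the square root: sqrt(5) + sqrt(2)

Step 2 incorrectly 'distributes' the square root over addition. The square root function does not distribute: sqrt(a + b) ≠ sqrt(a) + sqrt(b). In fact, sqrt(5 + 2) = sqrt(7) ≈ 2.6458, while sqrt(5) + sqrt(2) ≈ 3.6503.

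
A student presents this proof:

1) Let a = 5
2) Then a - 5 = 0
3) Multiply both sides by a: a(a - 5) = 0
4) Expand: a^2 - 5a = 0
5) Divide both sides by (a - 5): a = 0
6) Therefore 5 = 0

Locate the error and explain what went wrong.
Step 5: Divide both sides by (a - 5): a = 0

Step 5 divides both sides by (a - 5). However, since a = 5, we have (a - 5) = 0. Division by zero is undefined, making this step invalid.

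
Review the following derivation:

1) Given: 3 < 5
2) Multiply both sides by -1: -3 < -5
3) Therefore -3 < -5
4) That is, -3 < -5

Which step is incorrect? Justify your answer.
Step 2: Multiply both sides by -1: -3 < -5

Step 2 multiplies both sides by -1 but fails to reverse the inequality sign. When multiplying (or dividing) an inequality by a negative number, the direction must be reversed. Since 3 < 5, we should get -3 > -5, i.e., -3 > -5.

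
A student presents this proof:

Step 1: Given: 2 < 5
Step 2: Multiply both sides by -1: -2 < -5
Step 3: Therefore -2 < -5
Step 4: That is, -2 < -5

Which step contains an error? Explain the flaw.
Step 2: Multiply both sides by -1: -2 < -5

Step 2 multiplies both sides by -1 but fails to reverse the inequality sign. When multiplying (or dividing) an inequality by a negative number, the direction must be reversed. Since 2 < 5, we should get -2 > -5, i.e., -2 > -5.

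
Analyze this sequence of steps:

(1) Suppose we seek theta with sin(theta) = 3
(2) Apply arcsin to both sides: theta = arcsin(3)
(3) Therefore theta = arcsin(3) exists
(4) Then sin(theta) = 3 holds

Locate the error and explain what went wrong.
Step 2: Apply arcsin to both sides: theta = arcsin(3)

Step 2 applies arcsin to 3. However, arcsin(x) is only defined for x in [-1, 1] because sin(theta) can only produce values in that range. Since |3| > 1, arcsin(3) is undefined. There is no angle whose sine equals 3.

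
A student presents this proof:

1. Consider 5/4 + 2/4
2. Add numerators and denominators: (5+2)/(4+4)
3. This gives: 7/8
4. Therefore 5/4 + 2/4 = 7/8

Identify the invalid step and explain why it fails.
Step 2: Add numerators and denominators: (5+2)/(4+4)

Step 2 incorrectly adds fractions by separately adding numerators and denominators. This is wrong. The correct method requires a common denominator: 5/4 + 2/4 = (5×4 + 2×4)/(4×4) = 28/16 = 7/4. The method used gives 7/8, which is different.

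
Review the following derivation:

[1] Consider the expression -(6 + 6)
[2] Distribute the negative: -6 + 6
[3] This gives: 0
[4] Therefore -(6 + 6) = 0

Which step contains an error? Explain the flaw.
Step 2: Distribute the negative: -6 + 6

Step 2 incorrectly distributes the negative sign. The correct distribution is -(6 + 6) = -6 - 6 = -12. The negative must be applied to both terms, not just the first. The error treats -(6 + 6) as -6 + 6, which equals 0 instead of -12.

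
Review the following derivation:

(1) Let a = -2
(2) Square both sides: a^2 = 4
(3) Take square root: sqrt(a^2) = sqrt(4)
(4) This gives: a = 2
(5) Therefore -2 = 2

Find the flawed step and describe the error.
Step 4: This gives: a = 2

Step 4 incorrectly states that sqrt(a^2) = a. The correct identity is sqrt(a^2) = |a|. Since a = -2 < 0, we have sqrt(a^2) = |-2| = 2, not a = -2.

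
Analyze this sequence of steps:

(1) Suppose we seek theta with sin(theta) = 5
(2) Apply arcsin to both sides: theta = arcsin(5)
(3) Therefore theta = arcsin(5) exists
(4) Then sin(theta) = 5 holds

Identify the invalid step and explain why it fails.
Step 2: Apply arcsin to both sides: theta = arcsin(5)

Step 2 applies arcsin to 5. However, arcsin(x) is only defined for x in [-1, 1] because sin(theta) can only produce values in that range. Since |5| > 1, arcsin(5) is undefined. There is no angle whose sine equals 5.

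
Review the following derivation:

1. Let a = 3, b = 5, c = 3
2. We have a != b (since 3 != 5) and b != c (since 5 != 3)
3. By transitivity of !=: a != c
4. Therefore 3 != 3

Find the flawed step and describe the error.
Step 3: By transitivity of !=: a != c

Step 3 incorrectly applies transitivity to the '!=' relation. Transitivity states: if a R b and b R c, then a R c. However, '!=' is not transitive. Counterexample: 3 != 5 and 5 != 3, but 3 = 3 (both equal 3). Transitivity holds for relations like <, <=, =, but not for !=.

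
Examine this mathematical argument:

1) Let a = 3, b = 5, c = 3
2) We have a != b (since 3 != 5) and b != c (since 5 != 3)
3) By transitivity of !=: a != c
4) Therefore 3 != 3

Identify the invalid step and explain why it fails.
Step 3: By transitivity of !=: a != c

Step 3 incorrectly applies transitivity to the '!=' relation. Transitivity states: if a R b and b R c, then a R c. However, '!=' is not transitive. Counterexample: 3 != 5 and 5 != 3, but 3 = 3 (both equal 3). Transitivity holds for relations like <, <=, =, but not for !=.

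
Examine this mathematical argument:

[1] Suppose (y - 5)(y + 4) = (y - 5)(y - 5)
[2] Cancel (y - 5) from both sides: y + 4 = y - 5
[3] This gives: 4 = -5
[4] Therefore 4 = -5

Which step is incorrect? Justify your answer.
Step 2: Cancel (y - 5) from both sides: y + 4 = y - 5

Step 2 cancels (y - 5) from both sides. This is only valid if (y - 5) ≠ 0, i.e., y ≠ 5. When y = 5, both sides equal zero regardless of the other factors. The correct approach requires considering y = 5 as a separate case.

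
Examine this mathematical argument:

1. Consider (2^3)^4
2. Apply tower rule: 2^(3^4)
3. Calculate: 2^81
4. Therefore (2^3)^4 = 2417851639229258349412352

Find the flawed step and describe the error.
Step 2: Apply tower rule: 2^(3^4)

Step 2 incorrectly states that (a^b)^c = a^(b^c). The correct rule is (a^b)^c = a^(b×c). The actual value is (2^3)^4 = 2^12 = 4096, not 2^81 = 2417851639229258349412352.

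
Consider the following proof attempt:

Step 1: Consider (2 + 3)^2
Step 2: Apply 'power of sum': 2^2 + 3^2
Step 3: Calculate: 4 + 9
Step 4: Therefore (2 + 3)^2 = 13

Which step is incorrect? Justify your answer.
Step 2: Apply 'power of sum': 2^2 + 3^2

Step 2 incorrectly applies a non-existent rule '(a+b)^n = a^n + b^n'. This is false in general. The correct expansion uses the binomial theorem. The actual value is (2 + 3)^2 = 5^2 = 25, not 13.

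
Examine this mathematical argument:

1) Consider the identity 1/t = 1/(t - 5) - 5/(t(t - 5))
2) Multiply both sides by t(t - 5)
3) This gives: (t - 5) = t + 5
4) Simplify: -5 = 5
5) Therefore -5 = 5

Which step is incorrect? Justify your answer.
Step 3: This gives: (t - 5) = t + 5

Step 3 makes a sign error when clearing denominators. Multiplying -5/(t(t - 5)) by t(t - 5) gives -5, not +5. The correct result is (t - 5) = t - 5, which is trivially true, not (t - 5) = t + 5. (Step 1 is a valid identity: 1/(t - 5) - 5/(t(t - 5)) = (t - 5)/(t(t - 5)) = 1/t.)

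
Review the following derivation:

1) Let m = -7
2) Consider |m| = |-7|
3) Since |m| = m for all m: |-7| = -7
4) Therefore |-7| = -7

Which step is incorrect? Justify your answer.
Step 3: Since |m| = m for all m: |-7| = -7

Step 3 incorrectly states that |m| = m for all m. The correct definition is |m| = m when m >= 0, and |m| = -m when m < 0. Since -7 < 0, we have |-7| = -(-7) = 7, not -7.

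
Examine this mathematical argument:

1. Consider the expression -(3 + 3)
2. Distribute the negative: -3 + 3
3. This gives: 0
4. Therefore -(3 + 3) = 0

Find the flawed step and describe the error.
Step 2: Distribute the negative: -3 + 3

Step 2 incorrectly distributes the negative sign. The correct distribution is -(3 + 3) = -3 - 3 = -6. The negative must be applied to both terms, not just the first. The error treats -(3 + 3) as -3 + 3, which equals 0 instead of -6.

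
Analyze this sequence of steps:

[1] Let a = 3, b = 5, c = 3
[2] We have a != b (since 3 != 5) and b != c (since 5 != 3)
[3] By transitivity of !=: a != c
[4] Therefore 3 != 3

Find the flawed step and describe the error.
Step 3: By transitivity of !=: a != c

Step 3 incorrectly applies transitivity to the '!=' relation. Transitivity states: if a R b and b R c, then a R c. However, '!=' is not transitive. Counterexample: 3 != 5 and 5 != 3, but 3 = 3 (both equal 3). Transitivity holds for relations like <, <=, =, but not for !=.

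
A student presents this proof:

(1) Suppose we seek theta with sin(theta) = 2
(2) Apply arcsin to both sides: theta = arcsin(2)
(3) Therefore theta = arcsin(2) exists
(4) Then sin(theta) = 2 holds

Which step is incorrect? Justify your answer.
Step 2: Apply arcsin to both sides: theta = arcsin(2)

Step 2 applies arcsin to 2. However, arcsin(x) is only defined for x in [-1, 1] because sin(theta) can only produce values in that range. Since |2| > 1, arcsin(2) is undefined. There is no angle whose sine equals 2.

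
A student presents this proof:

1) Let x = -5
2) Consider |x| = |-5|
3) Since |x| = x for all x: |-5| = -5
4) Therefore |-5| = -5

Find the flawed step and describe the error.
Step 3: Since |x| = x for all x: |-5| = -5

Step 3 incorrectly states that |x| = x for all x. The correct definition is |x| = x when x >= 0, and |x| = -x when x < 0. Since -5 < 0, we have |-5| = -(-5) = 5, not -5.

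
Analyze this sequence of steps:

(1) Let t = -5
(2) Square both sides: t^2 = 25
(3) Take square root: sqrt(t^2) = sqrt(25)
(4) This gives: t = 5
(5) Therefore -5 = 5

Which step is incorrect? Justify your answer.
Step 4: This gives: t = 5

Step 4 incorrectly states that sqrt(t^2) = t. The correct identity is sqrt(t^2) = |t|. Since t = -5 < 0, we have sqrt(t^2) = |-5| = 5, not t = -5.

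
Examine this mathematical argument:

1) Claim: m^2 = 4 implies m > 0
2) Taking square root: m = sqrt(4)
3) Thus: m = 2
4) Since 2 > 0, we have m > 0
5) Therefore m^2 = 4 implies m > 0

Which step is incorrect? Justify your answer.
Step 2: Taking square root: m = sqrt(4)

Step 2 takes the square root and assumes the positive root only. The equation m^2 = 4 actually has two solutions: m = 2 and m = -2. The proof silently assumes m > 0 without justification, then uses this assumption to conclude m > 0, which is circular. The counterexample m = -2 shows the claim is false.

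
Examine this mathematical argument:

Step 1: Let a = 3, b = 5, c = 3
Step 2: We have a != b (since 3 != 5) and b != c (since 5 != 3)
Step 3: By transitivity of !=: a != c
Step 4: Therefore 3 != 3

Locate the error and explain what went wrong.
Step 3: By transitivity of !=: a != c

Step 3 incorrectly applies transitivity to the '!=' relation. Transitivity states: if a R b and b R c, then a R c. However, '!=' is not transitive. Counterexample: 3 != 5 and 5 != 3, but 3 = 3 (both equal 3). Transitivity holds for relations like <, <=, =, but not for !=.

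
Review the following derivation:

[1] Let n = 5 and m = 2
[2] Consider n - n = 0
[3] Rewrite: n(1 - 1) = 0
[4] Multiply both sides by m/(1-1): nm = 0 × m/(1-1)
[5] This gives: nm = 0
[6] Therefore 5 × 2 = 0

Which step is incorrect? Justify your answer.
Step 4: Multiply both sides by m/(1-1): nm = 0 × m/(1-1)

Step 4 multiplies both sides by m/(1-1). However, 1-1 = 0, so this is multiplication by m/0, which is undefined. We cannot multiply by an undefined expression.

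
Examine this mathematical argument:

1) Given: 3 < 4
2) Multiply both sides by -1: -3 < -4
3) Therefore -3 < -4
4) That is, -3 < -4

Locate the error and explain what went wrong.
Step 2: Multiply both sides by -1: -3 < -4

Step 2 multiplies both sides by -1 but fails to reverse the inequality sign. When multiplying (or dividing) an inequality by a negative number, the direction must be reversed. Since 3 < 4, we should get -3 > -4, i.e., -3 > -4.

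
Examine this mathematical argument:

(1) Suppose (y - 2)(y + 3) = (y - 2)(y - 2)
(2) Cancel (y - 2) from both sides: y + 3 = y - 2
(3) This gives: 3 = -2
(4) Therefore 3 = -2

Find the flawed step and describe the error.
Step 2: Cancel (y - 2) from both sides: y + 3 = y - 2

Step 2 cancels (y - 2) from both sides. This is only valid if (y - 2) ≠ 0, i.e., y ≠ 2. When y = 2, both sides equal zero regardless of the other factors. The correct approach requires considering y = 2 as a separate case.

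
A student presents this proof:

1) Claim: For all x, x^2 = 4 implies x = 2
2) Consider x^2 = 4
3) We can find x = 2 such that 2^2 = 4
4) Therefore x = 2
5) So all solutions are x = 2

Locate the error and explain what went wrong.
Step 4: Therefore x = 2

Step 4 incorrectly concludes that x = 2 is the only solution. The proof shows that x = 2 is A solution (existence), but does not show it is the ONLY solution (uniqueness). In fact, x = -2 is also a solution since (-2)^2 = 4. Finding one solution doesn't prove there are no others.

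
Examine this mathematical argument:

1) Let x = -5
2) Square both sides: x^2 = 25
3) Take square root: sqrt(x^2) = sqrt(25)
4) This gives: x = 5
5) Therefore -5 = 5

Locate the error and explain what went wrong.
Step 4: This gives: x = 5

Step 4 incorrectly states that sqrt(x^2) = x. The correct identity is sqrt(x^2) = |x|. Since x = -5 < 0, we have sqrt(x^2) = |-5| = 5, not x = -5.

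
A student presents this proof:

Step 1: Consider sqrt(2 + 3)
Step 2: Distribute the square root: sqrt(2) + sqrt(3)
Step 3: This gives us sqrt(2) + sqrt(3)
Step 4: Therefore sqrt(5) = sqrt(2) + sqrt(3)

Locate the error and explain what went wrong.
Step 2: Distribute the square root: sqrt(2) + sqrt(3)

Step 2 incorrectly 'distributes' the square root over addition. The square root function does not distribute: sqrt(a + b) ≠ sqrt(a) + sqrt(b). In fact, sqrt(2 + 3) = sqrt(5) ≈ 2.2361, while sqrt(2) + sqrt(3) ≈ 3.1463.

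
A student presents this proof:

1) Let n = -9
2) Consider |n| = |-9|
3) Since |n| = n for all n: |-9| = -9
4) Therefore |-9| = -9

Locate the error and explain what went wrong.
Step 3: Since |n| = n for all n: |-9| = -9

Step 3 incorrectly states that |n| = n for all n. The correct definition is |n| = n when n >= 0, and |n| = -n when n < 0. Since -9 < 0, we have |-9| = -(-9) = 9, not -9.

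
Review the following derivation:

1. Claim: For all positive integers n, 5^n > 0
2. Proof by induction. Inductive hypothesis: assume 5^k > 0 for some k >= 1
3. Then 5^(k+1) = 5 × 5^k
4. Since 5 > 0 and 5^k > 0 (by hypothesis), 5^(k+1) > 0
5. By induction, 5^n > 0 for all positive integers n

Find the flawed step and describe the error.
Step 5: By induction, 5^n > 0 for all positive integers n

Step 5 concludes the proof by induction, but no base case was ever established. A valid induction proof requires: (1) a base case proving 5^1 > 0, and (2) an inductive step showing IF 5^k > 0 THEN 5^(k+1) > 0. Steps 2-4 correctly establish the inductive step, but without the base case the conclusion in step 5 does not follow.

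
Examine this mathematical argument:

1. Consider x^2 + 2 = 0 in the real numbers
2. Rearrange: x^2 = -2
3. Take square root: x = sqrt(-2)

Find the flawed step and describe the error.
Step 3: Take square root: x = sqrt(-2)

Step 3 takes the square root of -2, which is negative. In the real number system, the square root of a negative number is undefined. The equation x^2 + 2 = 0 has no real solutions. Square roots of negative numbers only exist in the complex numbers.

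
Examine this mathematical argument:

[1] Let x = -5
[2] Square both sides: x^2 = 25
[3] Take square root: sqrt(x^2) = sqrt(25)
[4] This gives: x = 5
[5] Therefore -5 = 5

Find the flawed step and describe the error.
Step 4: This gives: x = 5

Step 4 incorrectly states that sqrt(x^2) = x. The correct identity is sqrt(x^2) = |x|. Since x = -5 < 0, we have sqrt(x^2) = |-5| = 5, not x = -5.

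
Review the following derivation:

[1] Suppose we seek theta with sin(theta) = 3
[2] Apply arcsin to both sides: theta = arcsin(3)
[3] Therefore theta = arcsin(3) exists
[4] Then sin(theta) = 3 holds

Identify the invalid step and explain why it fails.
Step 2: Apply arcsin to both sides: theta = arcsin(3)

Step 2 applies arcsin to 3. However, arcsin(x) is only defined for x in [-1, 1] because sin(theta) can only produce values in that range. Since |3| > 1, arcsin(3) is undefined. There is no angle whose sine equals 3.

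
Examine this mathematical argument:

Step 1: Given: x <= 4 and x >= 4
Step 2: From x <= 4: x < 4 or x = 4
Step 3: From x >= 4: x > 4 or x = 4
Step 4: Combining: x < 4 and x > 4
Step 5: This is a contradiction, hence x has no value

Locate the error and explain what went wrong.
Step 4: Combining: x < 4 and x > 4

Step 4 incorrectly combines the conditions. From x <= 4 and x >= 4, the intersection is x = 4. The error treats the 'or' cases as 'and' requirements. The correct conclusion is that x = 4 is the unique solution, not that no solution exists.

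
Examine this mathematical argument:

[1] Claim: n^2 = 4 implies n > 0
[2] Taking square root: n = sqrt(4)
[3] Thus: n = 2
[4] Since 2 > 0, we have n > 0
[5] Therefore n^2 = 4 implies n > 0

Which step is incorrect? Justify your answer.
Step 2: Taking square root: n = sqrt(4)

Step 2 takes the square root and assumes the positive root only. The equation n^2 = 4 actually has two solutions: n = 2 and n = -2. The proof silently assumes n > 0 without justification, then uses this assumption to conclude n > 0, which is circular. The counterexample n = -2 shows the claim is false.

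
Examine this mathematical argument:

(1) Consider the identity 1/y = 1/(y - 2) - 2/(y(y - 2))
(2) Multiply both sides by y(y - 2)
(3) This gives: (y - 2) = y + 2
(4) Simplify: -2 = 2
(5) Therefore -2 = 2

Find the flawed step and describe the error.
Step 3: This gives: (y - 2) = y + 2

Step 3 makes a sign error when clearing denominators. Multiplying -2/(y(y - 2)) by y(y - 2) gives -2, not +2. The correct result is (y - 2) = y - 2, which is trivially true, not (y - 2) = y + 2. (Step 1 is a valid identity: 1/(y - 2) - 2/(y(y - 2)) = (y - 2)/(y(y - 2)) = 1/y.)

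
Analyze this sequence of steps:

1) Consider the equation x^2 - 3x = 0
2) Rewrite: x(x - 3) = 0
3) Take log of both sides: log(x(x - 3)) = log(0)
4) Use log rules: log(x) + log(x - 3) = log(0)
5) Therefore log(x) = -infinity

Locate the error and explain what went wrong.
Step 3: Take log of both sides: log(x(x - 3)) = log(0)

Step 3 takes the logarithm of both sides, resulting in log(0) on the right side. The logarithm is only defined for positive numbers; log(0) is undefined (approaches negative infinity). This operation is invalid.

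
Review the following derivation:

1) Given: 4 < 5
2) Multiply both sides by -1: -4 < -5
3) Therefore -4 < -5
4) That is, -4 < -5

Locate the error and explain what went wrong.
Step 2: Multiply both sides by -1: -4 < -5

Step 2 multiplies both sides by -1 but fails to reverse the inequality sign. When multiplying (or dividing) an inequality by a negative number, the direction must be reversed. Since 4 < 5, we should get -4 > -5, i.e., -4 > -5.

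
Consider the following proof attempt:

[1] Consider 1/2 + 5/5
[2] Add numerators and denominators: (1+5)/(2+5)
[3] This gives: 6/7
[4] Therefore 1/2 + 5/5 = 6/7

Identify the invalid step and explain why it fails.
Step 2: Add numerators and denominators: (1+5)/(2+5)

Step 2 incorrectly adds fractions by separately adding numerators and denominators. This is wrong. The correct method requires a common denominator: 1/2 + 5/5 = (1×5 + 5×2)/(2×5) = 15/10 = 3/2. The method used gives 6/7, which is different.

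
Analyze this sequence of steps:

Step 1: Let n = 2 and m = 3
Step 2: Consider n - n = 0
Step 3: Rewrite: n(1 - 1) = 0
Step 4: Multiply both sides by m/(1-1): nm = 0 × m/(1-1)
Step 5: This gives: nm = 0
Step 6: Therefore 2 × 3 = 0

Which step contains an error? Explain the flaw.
Step 4: Multiply both sides by m/(1-1): nm = 0 × m/(1-1)

Step 4 multiplies both sides by m/(1-1). However, 1-1 = 0, so this is multiplication by m/0, which is undefined. We cannot multiply by an undefined expression.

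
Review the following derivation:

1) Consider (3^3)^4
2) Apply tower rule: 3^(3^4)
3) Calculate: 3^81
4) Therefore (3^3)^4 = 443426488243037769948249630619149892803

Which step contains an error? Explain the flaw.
Step 2: Apply tower rule: 3^(3^4)

Step 2 incorrectly states that (a^b)^c = a^(b^c). The correct rule is (a^b)^c = a^(b×c). The actual value is (3^3)^4 = 3^12 = 531441, not 3^81 = 443426488243037769948249630619149892803.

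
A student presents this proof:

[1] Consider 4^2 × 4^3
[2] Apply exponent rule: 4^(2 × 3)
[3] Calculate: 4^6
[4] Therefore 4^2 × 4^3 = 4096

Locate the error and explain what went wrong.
Step 2: Apply exponent rule: 4^(2 × 3)

Step 2 incorrectly states that a^b × a^c = a^(b×c). The correct rule is a^b × a^c = a^(b+c). The actual value is 4^2 × 4^3 = 4^5 = 1024, not 4^6 = 4096.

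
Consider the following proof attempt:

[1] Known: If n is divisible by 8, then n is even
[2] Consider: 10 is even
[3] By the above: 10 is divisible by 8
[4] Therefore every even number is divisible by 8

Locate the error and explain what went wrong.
Step 3: By the above: 10 is divisible by 8

Step 3 commits the fallacy of affirming the consequent. The known fact 'divisible by 8 → even' does NOT imply 'even → divisible by 8'. That would be the converse, which is false. For example, 10 is even but 10 ÷ 8 = 1.25, which is not an integer.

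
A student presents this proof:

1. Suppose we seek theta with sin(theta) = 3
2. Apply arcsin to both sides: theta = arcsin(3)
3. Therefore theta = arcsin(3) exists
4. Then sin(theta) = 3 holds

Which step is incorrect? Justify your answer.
Step 2: Apply arcsin to both sides: theta = arcsin(3)

Step 2 applies arcsin to 3. However, arcsin(x) is only defined for x in [-1, 1] because sin(theta) can only produce values in that range. Since |3| > 1, arcsin(3) is undefined. There is no angle whose sine equals 3.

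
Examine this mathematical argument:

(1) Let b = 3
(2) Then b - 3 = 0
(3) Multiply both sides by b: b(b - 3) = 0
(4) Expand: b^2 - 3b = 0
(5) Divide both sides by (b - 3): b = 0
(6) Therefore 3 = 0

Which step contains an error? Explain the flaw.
Step 5: Divide both sides by (b - 3): b = 0

Step 5 divides both sides by (b - 3). However, since b = 3, we have (b - 3) = 0. Division by zero is undefined, making this step invalid.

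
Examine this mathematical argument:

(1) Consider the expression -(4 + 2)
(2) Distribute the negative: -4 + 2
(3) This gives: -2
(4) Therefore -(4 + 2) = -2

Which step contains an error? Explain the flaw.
Step 2: Distribute the negative: -4 + 2

Step 2 incorrectly distributes the negative sign. The correct distribution is -(4 + 2) = -4 - 2 = -6. The negative must be applied to both terms, not just the first. The error treats -(4 + 2) as -4 + 2, which equals -2 instead of -6.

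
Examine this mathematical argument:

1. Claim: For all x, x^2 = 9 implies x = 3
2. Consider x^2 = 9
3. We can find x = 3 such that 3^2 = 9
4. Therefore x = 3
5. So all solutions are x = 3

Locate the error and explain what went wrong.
Step 4: Therefore x = 3

Step 4 incorrectly concludes that x = 3 is the only solution. The proof shows that x = 3 is A solution (existence), but does not show it is the ONLY solution (uniqueness). In fact, x = -3 is also a solution since (-3)^2 = 9. Finding one solution doesn't prove there are no others.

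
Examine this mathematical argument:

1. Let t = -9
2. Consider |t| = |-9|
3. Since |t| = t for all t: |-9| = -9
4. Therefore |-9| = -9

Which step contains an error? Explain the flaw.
Step 3: Since |t| = t for all t: |-9| = -9

Step 3 incorrectly states that |t| = t for all t. The correct definition is |t| = t when t >= 0, and |t| = -t when t < 0. Since -9 < 0, we have |-9| = -(-9) = 9, not -9.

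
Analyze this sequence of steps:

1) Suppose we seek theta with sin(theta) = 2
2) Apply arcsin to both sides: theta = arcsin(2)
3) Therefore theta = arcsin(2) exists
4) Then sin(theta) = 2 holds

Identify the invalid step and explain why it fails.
Step 2: Apply arcsin to both sides: theta = arcsin(2)

Step 2 applies arcsin to 2. However, arcsin(x) is only defined for x in [-1, 1] because sin(theta) can only produce values in that range. Since |2| > 1, arcsin(2) is undefined. There is no angle whose sine equals 2.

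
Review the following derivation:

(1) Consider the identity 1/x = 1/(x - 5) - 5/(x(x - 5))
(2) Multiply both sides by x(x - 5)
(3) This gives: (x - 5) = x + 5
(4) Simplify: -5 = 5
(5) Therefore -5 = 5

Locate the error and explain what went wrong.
Step 3: This gives: (x - 5) = x + 5

Step 3 makes a sign error when clearing denominators. Multiplying -5/(x(x - 5)) by x(x - 5) gives -5, not +5. The correct result is (x - 5) = x - 5, which is trivially true, not (x - 5) = x + 5. (Step 1 is a valid identity: 1/(x - 5) - 5/(x(x - 5)) = (x - 5)/(x(x - 5)) = 1/x.)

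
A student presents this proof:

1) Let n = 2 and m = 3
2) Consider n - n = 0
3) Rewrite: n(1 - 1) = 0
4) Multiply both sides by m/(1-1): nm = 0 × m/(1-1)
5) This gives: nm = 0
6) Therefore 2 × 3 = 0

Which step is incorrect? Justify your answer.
Step 4: Multiply both sides by m/(1-1): nm = 0 × m/(1-1)

Step 4 multiplies both sides by m/(1-1). However, 1-1 = 0, so this is multiplication by m/0, which is undefined. We cannot multiply by an undefined expression.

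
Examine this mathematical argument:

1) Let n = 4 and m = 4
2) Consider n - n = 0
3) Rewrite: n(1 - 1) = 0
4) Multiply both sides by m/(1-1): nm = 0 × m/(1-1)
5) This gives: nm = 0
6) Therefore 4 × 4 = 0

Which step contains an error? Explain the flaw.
Step 4: Multiply both sides by m/(1-1): nm = 0 × m/(1-1)

Step 4 multiplies both sides by m/(1-1). However, 1-1 = 0, so this is multiplication by m/0, which is undefined. We cannot multiply by an undefined expression.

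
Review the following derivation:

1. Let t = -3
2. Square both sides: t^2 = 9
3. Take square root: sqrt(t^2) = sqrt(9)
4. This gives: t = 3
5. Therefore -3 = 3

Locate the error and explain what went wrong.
Step 4: This gives: t = 3

Step 4 incorrectly states that sqrt(t^2) = t. The correct identity is sqrt(t^2) = |t|. Since t = -3 < 0, we have sqrt(t^2) = |-3| = 3, not t = -3.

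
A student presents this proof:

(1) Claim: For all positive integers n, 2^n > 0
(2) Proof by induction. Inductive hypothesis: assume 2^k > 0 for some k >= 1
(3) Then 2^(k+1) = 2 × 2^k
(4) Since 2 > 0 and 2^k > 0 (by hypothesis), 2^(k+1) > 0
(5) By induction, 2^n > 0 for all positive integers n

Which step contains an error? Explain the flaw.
Step 5: By induction, 2^n > 0 for all positive integers n

Step 5 concludes the proof by induction, but no base case was ever established. A valid induction proof requires: (1) a base case proving 2^1 > 0, and (2) an inductive step showing IF 2^k > 0 THEN 2^(k+1) > 0. Steps 2-4 correctly establish the inductive step, but without the base case the conclusion in step 5 does not follow.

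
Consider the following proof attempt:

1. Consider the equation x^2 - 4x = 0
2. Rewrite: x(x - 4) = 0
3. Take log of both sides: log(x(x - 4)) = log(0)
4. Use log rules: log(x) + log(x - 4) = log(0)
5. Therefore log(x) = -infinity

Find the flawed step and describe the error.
Step 3: Take log of both sides: log(x(x - 4)) = log(0)

Step 3 takes the logarithm of both sides, resulting in log(0) on the right side. The logarithm is only defined for positive numbers; log(0) is undefined (approaches negative infinity). This operation is invalid.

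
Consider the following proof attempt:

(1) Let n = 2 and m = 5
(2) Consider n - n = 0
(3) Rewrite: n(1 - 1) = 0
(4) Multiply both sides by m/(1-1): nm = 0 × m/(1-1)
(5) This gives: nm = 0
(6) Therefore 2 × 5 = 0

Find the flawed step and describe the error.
Step 4: Multiply both sides by m/(1-1): nm = 0 × m/(1-1)

Step 4 multiplies both sides by m/(1-1). However, 1-1 = 0, so this is multiplication by m/0, which is undefined. We cannot multiply by an undefined expression.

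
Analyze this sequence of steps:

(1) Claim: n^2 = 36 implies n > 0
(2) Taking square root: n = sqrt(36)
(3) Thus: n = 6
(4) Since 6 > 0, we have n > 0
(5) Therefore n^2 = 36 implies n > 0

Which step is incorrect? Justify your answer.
Step 2: Taking square root: n = sqrt(36)

Step 2 takes the square root and assumes the positive root only. The equation n^2 = 36 actually has two solutions: n = 6 and n = -6. The proof silently assumes n > 0 without justification, then uses this assumption to conclude n > 0, which is circular. The counterexample n = -6 shows the claim is false.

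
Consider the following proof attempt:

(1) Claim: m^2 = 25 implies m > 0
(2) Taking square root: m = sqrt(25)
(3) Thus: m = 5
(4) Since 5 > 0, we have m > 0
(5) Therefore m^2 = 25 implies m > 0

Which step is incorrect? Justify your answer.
Step 2: Taking square root: m = sqrt(25)

Step 2 takes the square root and assumes the positive root only. The equation m^2 = 25 actually has two solutions: m = 5 and m = -5. The proof silently assumes m > 0 without justification, then uses this assumption to conclude m > 0, which is circular. The counterexample m = -5 shows the claim is false.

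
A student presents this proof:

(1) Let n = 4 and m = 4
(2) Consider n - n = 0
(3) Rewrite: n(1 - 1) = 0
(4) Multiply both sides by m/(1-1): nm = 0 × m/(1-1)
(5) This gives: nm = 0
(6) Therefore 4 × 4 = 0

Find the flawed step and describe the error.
Step 4: Multiply both sides by m/(1-1): nm = 0 × m/(1-1)

Step 4 multiplies both sides by m/(1-1). However, 1-1 = 0, so this is multiplication by m/0, which is undefined. We cannot multiply by an undefined expression.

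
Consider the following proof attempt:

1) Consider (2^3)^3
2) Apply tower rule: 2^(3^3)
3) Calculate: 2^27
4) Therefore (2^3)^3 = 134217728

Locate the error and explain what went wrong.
Step 2: Apply tower rule: 2^(3^3)

Step 2 incorrectly states that (a^b)^c = a^(b^c). The correct rule is (a^b)^c = a^(b×c). The actual value is (2^3)^3 = 2^9 = 512, not 2^27 = 134217728.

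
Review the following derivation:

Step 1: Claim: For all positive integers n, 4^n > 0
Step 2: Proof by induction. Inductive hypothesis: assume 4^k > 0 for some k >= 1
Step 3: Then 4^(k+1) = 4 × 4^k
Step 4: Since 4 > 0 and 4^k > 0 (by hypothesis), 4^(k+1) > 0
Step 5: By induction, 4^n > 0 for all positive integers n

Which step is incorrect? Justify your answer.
Step 5: By induction, 4^n > 0 for all positive integers n

Step 5 concludes the proof by induction, but no base case was ever established. A valid induction proof requires: (1) a base case proving 4^1 > 0, and (2) an inductive step showing IF 4^k > 0 THEN 4^(k+1) > 0. Steps 2-4 correctly establish the inductive step, but without the base case the conclusion in step 5 does not follow.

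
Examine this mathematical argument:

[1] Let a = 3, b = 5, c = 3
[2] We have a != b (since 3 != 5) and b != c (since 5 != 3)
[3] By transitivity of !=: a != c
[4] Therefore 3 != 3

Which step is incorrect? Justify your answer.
Step 3: By transitivity of !=: a != c

Step 3 incorrectly applies transitivity to the '!=' relation. Transitivity states: if a R b and b R c, then a R c. However, '!=' is not transitive. Counterexample: 3 != 5 and 5 != 3, but 3 = 3 (both equal 3). Transitivity holds for relations like <, <=, =, but not for !=.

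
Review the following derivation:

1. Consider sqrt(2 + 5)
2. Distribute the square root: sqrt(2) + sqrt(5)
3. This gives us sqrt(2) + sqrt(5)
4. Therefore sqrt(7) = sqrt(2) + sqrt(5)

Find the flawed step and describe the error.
Step 2: Distribute the square root: sqrt(2) + sqrt(5)

Step 2 incorrectly 'distributes' the square root over addition. The square root function does not distribute: sqrt(a + b) ≠ sqrt(a) + sqrt(b). In fact, sqrt(2 + 5) = sqrt(7) ≈ 2.6458, while sqrt(2) + sqrt(5) ≈ 3.6503.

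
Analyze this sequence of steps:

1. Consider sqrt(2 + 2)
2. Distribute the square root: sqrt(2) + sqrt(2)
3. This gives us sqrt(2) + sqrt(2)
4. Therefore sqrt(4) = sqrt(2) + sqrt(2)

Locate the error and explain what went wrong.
Step 2: Distribute the square root: sqrt(2) + sqrt(2)

Step 2 incorrectly 'distributes' the square root over addition. The square root function does not distribute: sqrt(a + b) ≠ sqrt(a) + sqrt(b). In fact, sqrt(2 + 2) = sqrt(4) ≈ 2.0000, while sqrt(2) + sqrt(2) ≈ 2.8284.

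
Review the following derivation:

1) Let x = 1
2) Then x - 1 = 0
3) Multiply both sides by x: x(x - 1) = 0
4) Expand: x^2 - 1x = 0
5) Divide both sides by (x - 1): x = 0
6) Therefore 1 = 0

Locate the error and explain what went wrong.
Step 5: Divide both sides by (x - 1): x = 0

Step 5 divides both sides by (x - 1). However, since x = 1, we have (x - 1) = 0. Division by zero is undefined, making this step invalid.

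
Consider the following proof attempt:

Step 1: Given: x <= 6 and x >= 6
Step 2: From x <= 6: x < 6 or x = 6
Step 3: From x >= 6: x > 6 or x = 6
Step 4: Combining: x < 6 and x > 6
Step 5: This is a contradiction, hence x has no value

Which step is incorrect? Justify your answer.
Step 4: Combining: x < 6 and x > 6

Step 4 incorrectly combines the conditions. From x <= 6 and x >= 6, the intersection is x = 6. The error treats the 'or' cases as 'and' requirements. The correct conclusion is that x = 6 is the unique solution, not that no solution exists.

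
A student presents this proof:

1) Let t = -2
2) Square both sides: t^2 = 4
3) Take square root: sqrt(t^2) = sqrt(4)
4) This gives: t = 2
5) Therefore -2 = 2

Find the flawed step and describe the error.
Step 4: This gives: t = 2

Step 4 incorrectly states that sqrt(t^2) = t. The correct identity is sqrt(t^2) = |t|. Since t = -2 < 0, we have sqrt(t^2) = |-2| = 2, not t = -2.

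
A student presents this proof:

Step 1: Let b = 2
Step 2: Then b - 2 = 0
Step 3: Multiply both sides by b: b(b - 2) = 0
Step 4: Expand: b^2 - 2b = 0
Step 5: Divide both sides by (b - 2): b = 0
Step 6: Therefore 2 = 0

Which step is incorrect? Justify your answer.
Step 5: Divide both sides by (b - 2): b = 0

Step 5 divides both sides by (b - 2). However, since b = 2, we have (b - 2) = 0. Division by zero is undefined, making this step invalid.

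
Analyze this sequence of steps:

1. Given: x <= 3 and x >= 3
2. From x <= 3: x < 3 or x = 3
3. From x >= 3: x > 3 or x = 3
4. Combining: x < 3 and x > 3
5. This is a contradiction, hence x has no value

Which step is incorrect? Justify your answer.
Step 4: Combining: x < 3 and x > 3

Step 4 incorrectly combines the conditions. From x <= 3 and x >= 3, the intersection is x = 3. The error treats the 'or' cases as 'and' requirements. The correct conclusion is that x = 3 is the unique solution, not that no solution exists.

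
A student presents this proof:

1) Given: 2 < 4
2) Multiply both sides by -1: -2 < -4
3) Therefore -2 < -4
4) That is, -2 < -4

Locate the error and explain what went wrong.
Step 2: Multiply both sides by -1: -2 < -4

Step 2 multiplies both sides by -1 but fails to reverse the inequality sign. When multiplying (or dividing) an inequality by a negative number, the direction must be reversed. Since 2 < 4, we should get -2 > -4, i.e., -2 > -4.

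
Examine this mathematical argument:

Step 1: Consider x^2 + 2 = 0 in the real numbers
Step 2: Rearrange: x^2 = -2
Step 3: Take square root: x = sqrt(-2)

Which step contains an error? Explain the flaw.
Step 3: Take square root: x = sqrt(-2)

Step 3 takes the square root of -2, which is negative. In the real number system, the square root of a negative number is undefined. The equation x^2 + 2 = 0 has no real solutions. Square roots of negative numbers only exist in the complex numbers.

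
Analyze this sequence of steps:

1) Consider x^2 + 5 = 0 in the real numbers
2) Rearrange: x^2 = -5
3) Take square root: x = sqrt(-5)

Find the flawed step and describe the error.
Step 3: Take square root: x = sqrt(-5)

Step 3 takes the square root of -5, which is negative. In the real number system, the square root of a negative number is undefined. The equation x^2 + 5 = 0 has no real solutions. Square roots of negative numbers only exist in the complex numbers.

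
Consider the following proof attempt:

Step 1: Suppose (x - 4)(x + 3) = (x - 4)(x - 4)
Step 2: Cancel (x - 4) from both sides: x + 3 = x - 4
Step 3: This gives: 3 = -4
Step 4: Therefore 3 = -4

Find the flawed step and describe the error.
Step 2: Cancel (x - 4) from both sides: x + 3 = x - 4

Step 2 cancels (x - 4) from both sides. This is only valid if (x - 4) ≠ 0, i.e., x ≠ 4. When x = 4, both sides equal zero regardless of the other factors. The correct approach requires considering x = 4 as a separate case.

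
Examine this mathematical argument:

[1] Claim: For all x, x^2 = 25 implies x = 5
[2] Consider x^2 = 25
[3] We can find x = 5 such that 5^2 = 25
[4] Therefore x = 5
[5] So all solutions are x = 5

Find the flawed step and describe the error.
Step 4: Therefore x = 5

Step 4 incorrectly concludes that x = 5 is the only solution. The proof shows that x = 5 is A solution (existence), but does not show it is the ONLY solution (uniqueness). In fact, x = -5 is also a solution since (-5)^2 = 25. Finding one solution doesn't prove there are no others.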